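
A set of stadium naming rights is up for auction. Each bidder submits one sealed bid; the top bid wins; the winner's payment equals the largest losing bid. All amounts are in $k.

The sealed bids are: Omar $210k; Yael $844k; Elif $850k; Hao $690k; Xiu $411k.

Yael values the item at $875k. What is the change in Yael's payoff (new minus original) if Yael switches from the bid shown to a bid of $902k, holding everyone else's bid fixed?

$25k

The highest bid among the other bidders is $850k; Yael's bid doesn't change that.
Original bid $844k: Yael is not highest (top rival bid is $850k); payoff $0k.
Alternative bid $902k: Yael is highest, pays the top rival bid $850k; payoff $875k − $850k = $25k.
Change in payoff = $25k − ($0k) = $25k.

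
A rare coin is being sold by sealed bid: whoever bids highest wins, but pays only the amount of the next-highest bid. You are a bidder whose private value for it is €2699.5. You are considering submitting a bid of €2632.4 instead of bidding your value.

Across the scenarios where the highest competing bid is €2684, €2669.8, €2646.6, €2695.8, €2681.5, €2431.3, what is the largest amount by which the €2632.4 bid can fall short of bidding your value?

€52.9

€2684: truthful gives €15.5, deviation gives €0 → loss €15.5.
€2669.8: truthful gives €29.7, deviation gives €0 → loss €29.7.
€2646.6: truthful gives €52.9, deviation gives €0 → loss €52.9.
€2695.8: truthful gives €3.7, deviation gives €0 → loss €3.7.
€2681.5: truthful gives €18, deviation gives €0 → loss €18.
€2431.3: same outcome either way → loss €0.
Maximum loss: €52.9.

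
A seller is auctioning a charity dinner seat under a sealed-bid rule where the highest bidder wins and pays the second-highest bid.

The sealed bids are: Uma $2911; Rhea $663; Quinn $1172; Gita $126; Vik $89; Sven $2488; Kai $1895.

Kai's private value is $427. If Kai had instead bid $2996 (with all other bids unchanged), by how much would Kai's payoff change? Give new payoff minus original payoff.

The highest bid among the other bidders is $2911; Kai's bid doesn't change that.
Original bid $1895: Kai is not highest (top rival bid is $2911); payoff $0.
Alternative bid $2996: Kai is highest, pays the top rival bid $2911; payoff $427 − $2911 = −$2484.
Change in payoff = −$2484 − ($0) = −$2484.

−$2484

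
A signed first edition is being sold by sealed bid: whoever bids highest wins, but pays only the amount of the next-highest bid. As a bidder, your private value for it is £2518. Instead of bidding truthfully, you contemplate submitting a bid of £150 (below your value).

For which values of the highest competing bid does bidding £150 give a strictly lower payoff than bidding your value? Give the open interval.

If the competing bid is below £150, both bids win at the same price — no difference.
If it is above £2518, both bids lose — no difference.
If it lies strictly between £150 and £2518, bidding your value wins at a price below your value (positive payoff) while bidding £150 loses (payoff 0).
So the deviation strictly hurts on the open interval (£150, £2518).
Truthful bidding weakly dominates here: raising your bid can only win items priced above your value, and lowering it can only forfeit items priced below.

(£150, £2518)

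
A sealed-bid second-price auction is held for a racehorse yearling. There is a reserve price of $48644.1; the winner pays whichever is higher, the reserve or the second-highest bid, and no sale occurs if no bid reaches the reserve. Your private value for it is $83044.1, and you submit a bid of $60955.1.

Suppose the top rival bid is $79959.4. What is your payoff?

Your bid $60955.1 is below the highest competing bid $79959.4, so you lose. Payoff $0.

$0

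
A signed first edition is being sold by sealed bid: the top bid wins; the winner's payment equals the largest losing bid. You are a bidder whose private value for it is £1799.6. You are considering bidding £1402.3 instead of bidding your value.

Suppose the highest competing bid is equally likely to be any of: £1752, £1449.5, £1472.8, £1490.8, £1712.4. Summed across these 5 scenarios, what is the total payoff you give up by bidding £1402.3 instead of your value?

The deviation costs you only when the competing bid falls strictly between £1402.3 and £1799.6; elsewhere both bids give the same outcome.
£1752: truthful payoff £47.6, deviation payoff £0 → loss £47.6.
£1449.5: truthful payoff £350.1, deviation payoff £0 → loss £350.1.
£1472.8: truthful payoff £326.8, deviation payoff £0 → loss £326.8.
£1490.8: truthful payoff £308.8, deviation payoff £0 → loss £308.8.
£1712.4: truthful payoff £87.2, deviation payoff £0 → loss £87.2.
Total loss = £47.6 + £350.1 + £326.8 + £308.8 + £87.2 = £1120.5.
Because the price is fixed by the runner-up's bid, deviating from your value can only change a good outcome into a bad one — never the reverse.

£1120.5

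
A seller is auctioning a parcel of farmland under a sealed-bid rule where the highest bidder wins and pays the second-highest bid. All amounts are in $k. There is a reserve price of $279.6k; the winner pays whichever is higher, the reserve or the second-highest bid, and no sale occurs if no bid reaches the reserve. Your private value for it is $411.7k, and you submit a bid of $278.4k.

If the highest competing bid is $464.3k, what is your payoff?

Your bid $278.4k is below the highest competing bid $464.3k, so you lose. Payoff $0k.

$0k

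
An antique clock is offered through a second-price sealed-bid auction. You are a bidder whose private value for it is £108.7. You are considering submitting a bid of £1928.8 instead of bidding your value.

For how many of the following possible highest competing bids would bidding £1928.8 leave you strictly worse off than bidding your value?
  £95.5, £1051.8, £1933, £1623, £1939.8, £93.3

2

The deviation hurts exactly when the highest competing bid lies strictly between £108.7 and £1928.8 — overbidding then wins at a price above your value.
£95.5: below both → same outcome either way.
£1051.8: inside the interval → strictly worse (loss £943.1).
£1933: above both → same outcome either way.
£1623: inside the interval → strictly worse (loss £1514.3).
£1939.8: above both → same outcome either way.
£93.3: below both → same outcome either way.
Count: 2.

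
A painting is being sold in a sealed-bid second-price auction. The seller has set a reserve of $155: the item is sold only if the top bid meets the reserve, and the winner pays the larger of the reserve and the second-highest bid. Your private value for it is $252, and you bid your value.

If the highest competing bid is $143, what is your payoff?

Your bid $252 is the highest and exceeds the reserve.
Price = max(second-highest bid, reserve) = max($143, $155) = $155.
Payoff = $252 − $155 = $97.

$97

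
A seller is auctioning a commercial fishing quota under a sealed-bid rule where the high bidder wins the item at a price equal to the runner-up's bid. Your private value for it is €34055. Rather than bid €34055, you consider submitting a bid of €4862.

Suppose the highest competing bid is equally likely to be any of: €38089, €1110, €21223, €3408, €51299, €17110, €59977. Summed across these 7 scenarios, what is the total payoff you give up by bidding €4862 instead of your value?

€29777

The deviation costs you only when the competing bid falls strictly between €4862 and €34055; elsewhere both bids give the same outcome.
€38089: outcomes coincide → loss €0.
€1110: outcomes coincide → loss €0.
€21223: truthful payoff €12832, deviation payoff €0 → loss €12832.
€3408: outcomes coincide → loss €0.
€51299: outcomes coincide → loss €0.
€17110: truthful payoff €16945, deviation payoff €0 → loss €16945.
€59977: outcomes coincide → loss €0.
Total loss = €12832 + €16945 = €29777.
In a second-price auction your bid sets only whether you win, not what you pay, so bidding your true value is weakly dominant.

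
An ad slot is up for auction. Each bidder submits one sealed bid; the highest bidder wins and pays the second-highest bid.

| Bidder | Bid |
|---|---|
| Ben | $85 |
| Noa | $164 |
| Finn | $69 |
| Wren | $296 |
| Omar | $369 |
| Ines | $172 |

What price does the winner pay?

$296

Highest bid: Omar at $369, so Omar wins.
Second-highest bid: Wren at $296 — that is the price the winner pays.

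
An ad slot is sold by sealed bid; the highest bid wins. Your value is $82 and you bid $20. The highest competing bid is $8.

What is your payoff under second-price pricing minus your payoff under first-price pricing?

You have the highest bid, so you win under either rule.
Second-price: pay $8 → payoff $74.
First-price: pay your own bid $20 → payoff $62.
Difference = $74 − ($62) = $12.

$12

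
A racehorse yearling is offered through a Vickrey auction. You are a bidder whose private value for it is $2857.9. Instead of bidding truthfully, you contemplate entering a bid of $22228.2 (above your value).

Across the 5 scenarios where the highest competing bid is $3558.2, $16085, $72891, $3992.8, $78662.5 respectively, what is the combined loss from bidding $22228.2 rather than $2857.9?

The deviation costs you only when the competing bid falls strictly between $2857.9 and $22228.2; elsewhere both bids give the same outcome.
$3558.2: truthful payoff $0, deviation payoff −$700.3 → loss $700.3.
$16085: truthful payoff $0, deviation payoff −$13227.1 → loss $13227.1.
$72891: outcomes coincide → loss $0.
$3992.8: truthful payoff $0, deviation payoff −$1134.9 → loss $1134.9.
$78662.5: outcomes coincide → loss $0.
Total loss = $700.3 + $13227.1 + $1134.9 = $15062.3.
Truthful bidding weakly dominates here: raising your bid can only win items priced above your value, and lowering it can only forfeit items priced below.

$15062.3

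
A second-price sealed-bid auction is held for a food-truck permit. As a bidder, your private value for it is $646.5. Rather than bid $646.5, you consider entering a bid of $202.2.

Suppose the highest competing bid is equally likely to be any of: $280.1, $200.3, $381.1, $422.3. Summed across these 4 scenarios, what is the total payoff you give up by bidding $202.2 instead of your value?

$856

The deviation costs you only when the competing bid falls strictly between $202.2 and $646.5; elsewhere both bids give the same outcome.
$280.1: truthful payoff $366.4, deviation payoff $0 → loss $366.4.
$200.3: outcomes coincide → loss $0.
$381.1: truthful payoff $265.4, deviation payoff $0 → loss $265.4.
$422.3: truthful payoff $224.2, deviation payoff $0 → loss $224.2.
Total loss = $366.4 + $265.4 + $224.2 = $856.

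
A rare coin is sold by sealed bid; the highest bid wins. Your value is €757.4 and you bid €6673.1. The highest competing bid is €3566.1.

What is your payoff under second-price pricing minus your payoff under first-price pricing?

You have the highest bid, so you win under either rule.
Second-price: pay €3566.1 → payoff −€2808.7.
First-price: pay your own bid €6673.1 → payoff −€5915.7.
Difference = −€2808.7 − (−€5915.7) = €3107.

€3107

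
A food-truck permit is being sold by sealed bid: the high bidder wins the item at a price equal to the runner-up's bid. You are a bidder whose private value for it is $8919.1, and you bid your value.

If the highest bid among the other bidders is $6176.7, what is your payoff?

Your bid $8919.1 exceeds the highest competing bid $6176.7, so you win.
In a second-price auction the winner pays the second-highest bid, $6176.7.
Payoff = value − price = $8919.1 − $6176.7 = $2742.4.

$2742.4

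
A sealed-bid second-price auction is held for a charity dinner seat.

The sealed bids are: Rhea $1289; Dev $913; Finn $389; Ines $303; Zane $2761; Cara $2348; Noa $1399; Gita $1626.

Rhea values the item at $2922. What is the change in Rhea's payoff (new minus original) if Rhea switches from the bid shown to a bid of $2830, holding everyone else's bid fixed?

The highest bid among the other bidders is $2761; Rhea's bid doesn't change that.
Original bid $1289: Rhea is not highest (top rival bid is $2761); payoff $0.
Alternative bid $2830: Rhea is highest, pays the top rival bid $2761; payoff $2922 − $2761 = $161.
Change in payoff = $161 − ($0) = $161.

$161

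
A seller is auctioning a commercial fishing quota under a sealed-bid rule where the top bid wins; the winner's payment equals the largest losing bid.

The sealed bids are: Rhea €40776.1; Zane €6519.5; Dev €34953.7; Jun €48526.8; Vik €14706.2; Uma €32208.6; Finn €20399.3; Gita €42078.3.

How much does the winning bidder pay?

Highest bid: Jun at €48526.8, so Jun wins.
Second-highest bid: Gita at €42078.3 — that is the price the winner pays.

€42078.3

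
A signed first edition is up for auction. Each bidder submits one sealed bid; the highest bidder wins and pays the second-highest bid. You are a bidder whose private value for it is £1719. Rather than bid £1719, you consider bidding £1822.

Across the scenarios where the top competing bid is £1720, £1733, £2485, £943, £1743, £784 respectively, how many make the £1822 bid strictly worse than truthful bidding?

3

The deviation hurts exactly when the highest competing bid lies strictly between £1719 and £1822 — overbidding then wins at a price above your value.
£1720: inside the interval → strictly worse (loss £1).
£1733: inside the interval → strictly worse (loss £14).
£2485: above both → same outcome either way.
£943: below both → same outcome either way.
£1743: inside the interval → strictly worse (loss £24).
£784: below both → same outcome either way.
Count: 3.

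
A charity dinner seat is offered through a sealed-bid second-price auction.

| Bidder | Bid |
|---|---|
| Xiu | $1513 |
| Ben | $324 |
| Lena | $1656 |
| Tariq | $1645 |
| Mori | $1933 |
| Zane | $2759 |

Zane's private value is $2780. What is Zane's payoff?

$847

Highest bid: Zane at $2759, so Zane wins.
Second-highest bid: Mori at $1933 — that is the price the winner pays.
Zane's payoff = value − price = $2780 − $1933 = $847.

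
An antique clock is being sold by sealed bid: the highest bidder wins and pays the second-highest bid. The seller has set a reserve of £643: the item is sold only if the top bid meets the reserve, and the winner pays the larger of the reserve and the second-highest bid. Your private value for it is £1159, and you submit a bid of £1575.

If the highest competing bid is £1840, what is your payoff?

£0

Your bid £1575 is below the highest competing bid £1840, so you lose. Payoff £0.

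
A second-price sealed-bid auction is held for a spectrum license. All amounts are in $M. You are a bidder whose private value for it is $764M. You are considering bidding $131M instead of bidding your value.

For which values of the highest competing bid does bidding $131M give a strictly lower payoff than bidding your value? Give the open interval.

If the competing bid is below $131M, both bids win at the same price — no difference.
If it is above $764M, both bids lose — no difference.
If it lies strictly between $131M and $764M, bidding your value wins at a price below your value (positive payoff) while bidding $131M loses (payoff 0).
So the deviation strictly hurts on the open interval ($131M, $764M).

($131M, $764M)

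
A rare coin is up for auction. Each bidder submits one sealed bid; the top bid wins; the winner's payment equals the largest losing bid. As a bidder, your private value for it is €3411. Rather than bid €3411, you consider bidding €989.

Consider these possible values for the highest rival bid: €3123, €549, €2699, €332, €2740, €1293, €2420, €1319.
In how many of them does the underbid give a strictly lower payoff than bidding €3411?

The deviation hurts exactly when the highest competing bid lies strictly between €989 and €3411 — underbidding then forfeits a profitable win.
€3123: inside the interval → strictly worse (loss €288).
€549: below both → same outcome either way.
€2699: inside the interval → strictly worse (loss €712).
€332: below both → same outcome either way.
€2740: inside the interval → strictly worse (loss €671).
€1293: inside the interval → strictly worse (loss €2118).
€2420: inside the interval → strictly worse (loss €991).
€1319: inside the interval → strictly worse (loss €2092).
Count: 6.

6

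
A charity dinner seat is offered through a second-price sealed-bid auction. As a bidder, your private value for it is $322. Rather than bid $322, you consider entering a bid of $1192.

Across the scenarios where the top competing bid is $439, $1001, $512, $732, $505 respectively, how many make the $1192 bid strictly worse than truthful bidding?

The deviation hurts exactly when the highest competing bid lies strictly between $322 and $1192 — overbidding then wins at a price above your value.
$439: inside the interval → strictly worse (loss $117).
$1001: inside the interval → strictly worse (loss $679).
$512: inside the interval → strictly worse (loss $190).
$732: inside the interval → strictly worse (loss $410).
$505: inside the interval → strictly worse (loss $183).
Count: 5.

5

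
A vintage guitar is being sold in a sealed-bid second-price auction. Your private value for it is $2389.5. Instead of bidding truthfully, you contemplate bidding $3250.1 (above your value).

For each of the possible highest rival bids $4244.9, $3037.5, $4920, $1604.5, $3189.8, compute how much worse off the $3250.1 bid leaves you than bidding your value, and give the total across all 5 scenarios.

The deviation costs you only when the competing bid falls strictly between $2389.5 and $3250.1; elsewhere both bids give the same outcome.
$4244.9: outcomes coincide → loss $0.
$3037.5: truthful payoff $0, deviation payoff −$648 → loss $648.
$4920: outcomes coincide → loss $0.
$1604.5: outcomes coincide → loss $0.
$3189.8: truthful payoff $0, deviation payoff −$800.3 → loss $800.3.
Total loss = $648 + $800.3 = $1448.3.
Truthful bidding weakly dominates here: raising your bid can only win items priced above your value, and lowering it can only forfeit items priced below.

$1448.3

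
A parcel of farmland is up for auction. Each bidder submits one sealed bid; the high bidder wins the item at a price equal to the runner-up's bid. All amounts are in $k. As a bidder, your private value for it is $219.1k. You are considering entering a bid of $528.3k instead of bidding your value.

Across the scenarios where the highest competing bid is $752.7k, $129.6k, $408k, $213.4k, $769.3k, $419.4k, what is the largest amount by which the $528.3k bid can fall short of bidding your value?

$200.3k

$752.7k: same outcome either way → loss $0k.
$129.6k: same outcome either way → loss $0k.
$408k: truthful gives $0k, deviation gives −$188.9k → loss $188.9k.
$213.4k: same outcome either way → loss $0k.
$769.3k: same outcome either way → loss $0k.
$419.4k: truthful gives $0k, deviation gives −$200.3k → loss $200.3k.
Maximum loss: $200.3k.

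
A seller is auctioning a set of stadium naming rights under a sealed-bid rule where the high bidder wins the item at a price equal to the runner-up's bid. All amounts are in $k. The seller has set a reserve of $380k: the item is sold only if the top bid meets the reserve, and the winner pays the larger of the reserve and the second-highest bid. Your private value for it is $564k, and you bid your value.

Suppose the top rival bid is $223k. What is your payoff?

$184k

Your bid $564k is the highest and exceeds the reserve.
Price = max(second-highest bid, reserve) = max($223k, $380k) = $380k.
Payoff = $564k − $380k = $184k.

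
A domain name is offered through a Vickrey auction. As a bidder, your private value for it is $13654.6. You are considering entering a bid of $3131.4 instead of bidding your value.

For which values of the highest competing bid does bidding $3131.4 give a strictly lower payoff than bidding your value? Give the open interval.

($3131.4, $13654.6)

If the competing bid is below $3131.4, both bids win at the same price — no difference.
If it is above $13654.6, both bids lose — no difference.
If it lies strictly between $3131.4 and $13654.6, bidding your value wins at a price below your value (positive payoff) while bidding $3131.4 loses (payoff 0).
So the deviation strictly hurts on the open interval ($3131.4, $13654.6).
In a second-price auction your bid sets only whether you win, not what you pay, so bidding your true value is weakly dominant.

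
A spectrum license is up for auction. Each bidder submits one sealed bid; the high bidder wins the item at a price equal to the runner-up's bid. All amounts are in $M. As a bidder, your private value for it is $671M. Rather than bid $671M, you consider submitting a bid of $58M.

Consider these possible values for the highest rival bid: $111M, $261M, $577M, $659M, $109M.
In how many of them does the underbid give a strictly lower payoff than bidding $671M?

5

The deviation hurts exactly when the highest competing bid lies strictly between $58M and $671M — underbidding then forfeits a profitable win.
$111M: inside the interval → strictly worse (loss $560M).
$261M: inside the interval → strictly worse (loss $410M).
$577M: inside the interval → strictly worse (loss $94M).
$659M: inside the interval → strictly worse (loss $12M).
$109M: inside the interval → strictly worse (loss $562M).
Count: 5.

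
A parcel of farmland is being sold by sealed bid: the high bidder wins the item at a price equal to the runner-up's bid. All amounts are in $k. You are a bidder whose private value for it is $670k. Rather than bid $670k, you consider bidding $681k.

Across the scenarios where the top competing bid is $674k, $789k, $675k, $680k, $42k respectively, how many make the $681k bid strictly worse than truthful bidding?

The deviation hurts exactly when the highest competing bid lies strictly between $670k and $681k — overbidding then wins at a price above your value.
$674k: inside the interval → strictly worse (loss $4k).
$789k: above both → same outcome either way.
$675k: inside the interval → strictly worse (loss $5k).
$680k: inside the interval → strictly worse (loss $10k).
$42k: below both → same outcome either way.
Count: 3.

3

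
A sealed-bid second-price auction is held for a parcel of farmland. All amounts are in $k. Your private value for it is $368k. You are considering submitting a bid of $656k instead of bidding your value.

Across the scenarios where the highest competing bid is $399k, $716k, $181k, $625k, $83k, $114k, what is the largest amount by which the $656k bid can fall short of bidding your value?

$399k: truthful gives $0k, deviation gives −$31k → loss $31k.
$716k: same outcome either way → loss $0k.
$181k: same outcome either way → loss $0k.
$625k: truthful gives $0k, deviation gives −$257k → loss $257k.
$83k: same outcome either way → loss $0k.
$114k: same outcome either way → loss $0k.
Maximum loss: $257k.

$257k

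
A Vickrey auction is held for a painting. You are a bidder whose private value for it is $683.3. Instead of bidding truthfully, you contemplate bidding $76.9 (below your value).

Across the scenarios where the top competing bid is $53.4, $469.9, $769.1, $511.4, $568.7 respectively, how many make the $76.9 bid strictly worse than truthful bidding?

3

The deviation hurts exactly when the highest competing bid lies strictly between $76.9 and $683.3 — underbidding then forfeits a profitable win.
$53.4: below both → same outcome either way.
$469.9: inside the interval → strictly worse (loss $213.4).
$769.1: above both → same outcome either way.
$511.4: inside the interval → strictly worse (loss $171.9).
$568.7: inside the interval → strictly worse (loss $114.6).
Count: 3.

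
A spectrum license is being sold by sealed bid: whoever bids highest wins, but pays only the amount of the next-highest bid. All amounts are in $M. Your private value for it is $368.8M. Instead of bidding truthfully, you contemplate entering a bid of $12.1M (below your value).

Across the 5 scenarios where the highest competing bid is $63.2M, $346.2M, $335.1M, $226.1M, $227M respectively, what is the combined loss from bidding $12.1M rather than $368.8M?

The deviation costs you only when the competing bid falls strictly between $12.1M and $368.8M; elsewhere both bids give the same outcome.
$63.2M: truthful payoff $305.6M, deviation payoff $0M → loss $305.6M.
$346.2M: truthful payoff $22.6M, deviation payoff $0M → loss $22.6M.
$335.1M: truthful payoff $33.7M, deviation payoff $0M → loss $33.7M.
$226.1M: truthful payoff $142.7M, deviation payoff $0M → loss $142.7M.
$227M: truthful payoff $141.8M, deviation payoff $0M → loss $141.8M.
Total loss = $305.6M + $22.6M + $33.7M + $142.7M + $141.8M = $646.4M.
Truthful bidding weakly dominates here: raising your bid can only win items priced above your value, and lowering it can only forfeit items priced below.

$646.4M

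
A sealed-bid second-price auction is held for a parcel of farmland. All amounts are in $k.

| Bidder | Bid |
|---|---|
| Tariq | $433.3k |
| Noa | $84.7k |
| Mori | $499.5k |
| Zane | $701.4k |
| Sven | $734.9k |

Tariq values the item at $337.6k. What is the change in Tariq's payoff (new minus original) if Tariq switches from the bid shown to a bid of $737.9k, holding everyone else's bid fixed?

−$397.3k

The highest bid among the other bidders is $734.9k; Tariq's bid doesn't change that.
Original bid $433.3k: Tariq is not highest (top rival bid is $734.9k); payoff $0k.
Alternative bid $737.9k: Tariq is highest, pays the top rival bid $734.9k; payoff $337.6k − $734.9k = −$397.3k.
Change in payoff = −$397.3k − ($0k) = −$397.3k.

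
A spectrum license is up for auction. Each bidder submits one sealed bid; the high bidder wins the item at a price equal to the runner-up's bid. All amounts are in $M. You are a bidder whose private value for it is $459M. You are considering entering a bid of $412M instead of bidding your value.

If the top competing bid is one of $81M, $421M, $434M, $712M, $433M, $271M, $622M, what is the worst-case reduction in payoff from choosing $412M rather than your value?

$38M

$81M: same outcome either way → loss $0M.
$421M: truthful gives $38M, deviation gives $0M → loss $38M.
$434M: truthful gives $25M, deviation gives $0M → loss $25M.
$712M: same outcome either way → loss $0M.
$433M: truthful gives $26M, deviation gives $0M → loss $26M.
$271M: same outcome either way → loss $0M.
$622M: same outcome either way → loss $0M.
Maximum loss: $38M.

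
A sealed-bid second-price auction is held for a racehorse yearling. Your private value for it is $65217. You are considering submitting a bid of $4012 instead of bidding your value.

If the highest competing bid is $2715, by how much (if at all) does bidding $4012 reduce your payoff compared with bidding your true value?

$0

Bidding your value $65217: you win (since $65217 > $2715) and pay $2715. Payoff $62502.
Bidding $4012: you win and pay $2715. Payoff $65217 − $2715 = $62502.
Difference = $62502 − $62502 = $0; both bids lead to the same outcome because the competing bid is below both your value and your alternative bid.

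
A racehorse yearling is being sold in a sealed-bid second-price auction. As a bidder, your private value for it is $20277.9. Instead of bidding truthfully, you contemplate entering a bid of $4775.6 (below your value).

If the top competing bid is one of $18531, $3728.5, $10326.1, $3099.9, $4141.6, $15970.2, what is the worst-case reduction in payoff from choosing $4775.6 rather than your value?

$9951.8

$18531: truthful gives $1746.9, deviation gives $0 → loss $1746.9.
$3728.5: same outcome either way → loss $0.
$10326.1: truthful gives $9951.8, deviation gives $0 → loss $9951.8.
$3099.9: same outcome either way → loss $0.
$4141.6: same outcome either way → loss $0.
$15970.2: truthful gives $4307.7, deviation gives $0 → loss $4307.7.
Maximum loss: $9951.8.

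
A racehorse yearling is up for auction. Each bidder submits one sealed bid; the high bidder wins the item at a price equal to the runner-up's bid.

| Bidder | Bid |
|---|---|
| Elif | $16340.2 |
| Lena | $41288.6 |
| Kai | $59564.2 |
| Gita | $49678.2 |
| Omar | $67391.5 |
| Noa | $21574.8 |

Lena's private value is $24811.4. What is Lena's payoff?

Highest bid: Omar at $67391.5, so Omar wins.
Second-highest bid: Kai at $59564.2 — that is the price the winner pays.
Lena did not win, so Lena pays nothing and receives nothing: payoff $0.

$0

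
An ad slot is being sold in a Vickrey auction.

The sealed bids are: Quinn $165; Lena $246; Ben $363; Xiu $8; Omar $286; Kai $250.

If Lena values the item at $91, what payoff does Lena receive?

Highest bid: Ben at $363, so Ben wins.
Second-highest bid: Omar at $286 — that is the price the winner pays.
Lena did not win, so Lena pays nothing and receives nothing: payoff $0.

$0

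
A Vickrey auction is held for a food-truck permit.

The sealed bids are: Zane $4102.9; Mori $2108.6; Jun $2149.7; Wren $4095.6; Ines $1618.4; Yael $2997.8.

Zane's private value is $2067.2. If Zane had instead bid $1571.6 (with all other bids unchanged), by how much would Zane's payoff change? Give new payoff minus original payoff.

The highest bid among the other bidders is $4095.6; Zane's bid doesn't change that.
Original bid $4102.9: Zane is highest, pays the top rival bid $4095.6; payoff $2067.2 − $4095.6 = −$2028.4.
Alternative bid $1571.6: Zane is not highest (top rival bid is $4095.6); payoff $0.
Change in payoff = $0 − (−$2028.4) = $2028.4.

$2028.4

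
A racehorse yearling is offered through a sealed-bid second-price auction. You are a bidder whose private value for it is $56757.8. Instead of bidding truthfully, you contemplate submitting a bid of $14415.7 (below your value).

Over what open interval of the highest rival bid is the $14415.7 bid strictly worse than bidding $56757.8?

($14415.7, $56757.8)

If the competing bid is below $14415.7, both bids win at the same price — no difference.
If it is above $56757.8, both bids lose — no difference.
If it lies strictly between $14415.7 and $56757.8, bidding your value wins at a price below your value (positive payoff) while bidding $14415.7 loses (payoff 0).
So the deviation strictly hurts on the open interval ($14415.7, $56757.8).
Truthful bidding weakly dominates here: raising your bid can only win items priced above your value, and lowering it can only forfeit items priced below.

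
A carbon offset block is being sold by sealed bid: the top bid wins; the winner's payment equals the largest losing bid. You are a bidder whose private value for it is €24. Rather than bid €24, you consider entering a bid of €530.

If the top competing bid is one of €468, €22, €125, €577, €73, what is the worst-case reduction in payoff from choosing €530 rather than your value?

€468: truthful gives €0, deviation gives −€444 → loss €444.
€22: same outcome either way → loss €0.
€125: truthful gives €0, deviation gives −€101 → loss €101.
€577: same outcome either way → loss €0.
€73: truthful gives €0, deviation gives −€49 → loss €49.
Maximum loss: €444.

€444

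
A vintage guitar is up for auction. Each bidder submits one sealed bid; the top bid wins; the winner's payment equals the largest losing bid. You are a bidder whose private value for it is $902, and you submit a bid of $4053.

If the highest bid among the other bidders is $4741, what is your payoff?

Your bid $4053 is below the highest competing bid $4741, so you lose.
A losing bidder pays nothing and receives nothing: payoff = $0.

$0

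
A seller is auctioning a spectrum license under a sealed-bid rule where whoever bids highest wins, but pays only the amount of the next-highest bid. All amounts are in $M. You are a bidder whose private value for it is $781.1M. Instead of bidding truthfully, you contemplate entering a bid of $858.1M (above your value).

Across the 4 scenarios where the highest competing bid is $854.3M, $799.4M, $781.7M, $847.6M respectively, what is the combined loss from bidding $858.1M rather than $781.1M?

The deviation costs you only when the competing bid falls strictly between $781.1M and $858.1M; elsewhere both bids give the same outcome.
$854.3M: truthful payoff $0M, deviation payoff −$73.2M → loss $73.2M.
$799.4M: truthful payoff $0M, deviation payoff −$18.3M → loss $18.3M.
$781.7M: truthful payoff $0M, deviation payoff −$0.6M → loss $0.6M.
$847.6M: truthful payoff $0M, deviation payoff −$66.5M → loss $66.5M.
Total loss = $73.2M + $18.3M + $0.6M + $66.5M = $158.6M.

$158.6M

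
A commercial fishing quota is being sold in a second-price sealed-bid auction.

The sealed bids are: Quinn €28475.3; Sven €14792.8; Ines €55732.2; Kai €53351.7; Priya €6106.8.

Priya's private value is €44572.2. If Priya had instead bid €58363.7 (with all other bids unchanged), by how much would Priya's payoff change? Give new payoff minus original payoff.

−€11160

The highest bid among the other bidders is €55732.2; Priya's bid doesn't change that.
Original bid €6106.8: Priya is not highest (top rival bid is €55732.2); payoff €0.
Alternative bid €58363.7: Priya is highest, pays the top rival bid €55732.2; payoff €44572.2 − €55732.2 = −€11160.
Change in payoff = −€11160 − (€0) = −€11160.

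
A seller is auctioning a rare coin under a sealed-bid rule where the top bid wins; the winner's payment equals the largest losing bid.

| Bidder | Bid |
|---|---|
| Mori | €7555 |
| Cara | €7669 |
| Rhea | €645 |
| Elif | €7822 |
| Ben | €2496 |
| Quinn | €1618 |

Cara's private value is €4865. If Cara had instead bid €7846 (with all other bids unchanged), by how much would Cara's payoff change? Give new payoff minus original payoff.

−€2957

The highest bid among the other bidders is €7822; Cara's bid doesn't change that.
Original bid €7669: Cara is not highest (top rival bid is €7822); payoff €0.
Alternative bid €7846: Cara is highest, pays the top rival bid €7822; payoff €4865 − €7822 = −€2957.
Change in payoff = −€2957 − (€0) = −€2957.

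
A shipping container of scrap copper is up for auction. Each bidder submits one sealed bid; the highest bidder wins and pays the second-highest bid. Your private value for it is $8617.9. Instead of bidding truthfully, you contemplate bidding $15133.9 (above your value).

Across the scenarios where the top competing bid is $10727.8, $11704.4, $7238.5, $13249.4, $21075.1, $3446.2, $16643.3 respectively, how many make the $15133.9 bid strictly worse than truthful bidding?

3

The deviation hurts exactly when the highest competing bid lies strictly between $8617.9 and $15133.9 — overbidding then wins at a price above your value.
$10727.8: inside the interval → strictly worse (loss $2109.9).
$11704.4: inside the interval → strictly worse (loss $3086.5).
$7238.5: below both → same outcome either way.
$13249.4: inside the interval → strictly worse (loss $4631.5).
$21075.1: above both → same outcome either way.
$3446.2: below both → same outcome either way.
$16643.3: above both → same outcome either way.
Count: 3.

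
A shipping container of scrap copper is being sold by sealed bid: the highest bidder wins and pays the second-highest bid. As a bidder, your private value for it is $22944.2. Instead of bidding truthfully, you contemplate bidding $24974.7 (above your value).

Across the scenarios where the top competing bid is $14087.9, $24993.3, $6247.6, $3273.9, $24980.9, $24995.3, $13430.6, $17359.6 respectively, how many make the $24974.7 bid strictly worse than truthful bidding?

0

The deviation hurts exactly when the highest competing bid lies strictly between $22944.2 and $24974.7 — overbidding then wins at a price above your value.
$14087.9: below both → same outcome either way.
$24993.3: above both → same outcome either way.
$6247.6: below both → same outcome either way.
$3273.9: below both → same outcome either way.
$24980.9: above both → same outcome either way.
$24995.3: above both → same outcome either way.
$13430.6: below both → same outcome either way.
$17359.6: below both → same outcome either way.
Count: 0.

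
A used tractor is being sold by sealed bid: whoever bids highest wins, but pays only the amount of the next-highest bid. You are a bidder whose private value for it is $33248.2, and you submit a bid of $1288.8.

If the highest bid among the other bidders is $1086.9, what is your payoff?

Your bid $1288.8 exceeds the highest competing bid $1086.9, so you win.
In a second-price auction the winner pays the second-highest bid, $1086.9.
Payoff = value − price = $33248.2 − $1086.9 = $32161.3.

$32161.3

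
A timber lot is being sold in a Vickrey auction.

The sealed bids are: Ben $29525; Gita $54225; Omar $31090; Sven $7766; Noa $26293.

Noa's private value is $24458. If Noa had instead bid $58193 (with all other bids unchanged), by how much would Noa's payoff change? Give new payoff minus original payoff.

The highest bid among the other bidders is $54225; Noa's bid doesn't change that.
Original bid $26293: Noa is not highest (top rival bid is $54225); payoff $0.
Alternative bid $58193: Noa is highest, pays the top rival bid $54225; payoff $24458 − $54225 = −$29767.
Change in payoff = −$29767 − ($0) = −$29767.

−$29767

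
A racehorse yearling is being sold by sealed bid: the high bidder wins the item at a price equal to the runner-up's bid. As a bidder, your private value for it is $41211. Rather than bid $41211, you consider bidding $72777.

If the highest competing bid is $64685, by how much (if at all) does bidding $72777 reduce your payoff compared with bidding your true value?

$23474

Bidding your value $41211: you lose (since $41211 < $64685). Payoff $0.
Bidding $72777: you win and pay $64685. Payoff $41211 − $64685 = −$23474.
The competing bid $64685 lies between your value and your inflated bid, so overbidding wins an item priced above your value.
Loss from deviating = $0 − (−$23474) = $23474.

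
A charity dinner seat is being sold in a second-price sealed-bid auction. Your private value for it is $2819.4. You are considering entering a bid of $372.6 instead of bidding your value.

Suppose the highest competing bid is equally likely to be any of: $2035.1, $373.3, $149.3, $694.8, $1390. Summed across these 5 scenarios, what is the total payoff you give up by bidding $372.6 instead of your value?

$6784.4

The deviation costs you only when the competing bid falls strictly between $372.6 and $2819.4; elsewhere both bids give the same outcome.
$2035.1: truthful payoff $784.3, deviation payoff $0 → loss $784.3.
$373.3: truthful payoff $2446.1, deviation payoff $0 → loss $2446.1.
$149.3: outcomes coincide → loss $0.
$694.8: truthful payoff $2124.6, deviation payoff $0 → loss $2124.6.
$1390: truthful payoff $1429.4, deviation payoff $0 → loss $1429.4.
Total loss = $784.3 + $2446.1 + $2124.6 + $1429.4 = $6784.4.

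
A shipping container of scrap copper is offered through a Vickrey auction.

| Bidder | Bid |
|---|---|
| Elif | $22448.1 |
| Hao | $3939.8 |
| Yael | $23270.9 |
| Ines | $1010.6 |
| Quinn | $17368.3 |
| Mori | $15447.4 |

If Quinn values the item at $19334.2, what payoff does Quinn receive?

Highest bid: Yael at $23270.9, so Yael wins.
Second-highest bid: Elif at $22448.1 — that is the price the winner pays.
Quinn did not win, so Quinn pays nothing and receives nothing: payoff $0.

$0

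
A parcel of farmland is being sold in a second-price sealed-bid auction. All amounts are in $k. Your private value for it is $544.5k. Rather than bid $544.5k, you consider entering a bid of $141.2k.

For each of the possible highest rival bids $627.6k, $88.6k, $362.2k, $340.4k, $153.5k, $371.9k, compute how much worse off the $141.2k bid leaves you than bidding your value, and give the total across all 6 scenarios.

$950k

The deviation costs you only when the competing bid falls strictly between $141.2k and $544.5k; elsewhere both bids give the same outcome.
$627.6k: outcomes coincide → loss $0k.
$88.6k: outcomes coincide → loss $0k.
$362.2k: truthful payoff $182.3k, deviation payoff $0k → loss $182.3k.
$340.4k: truthful payoff $204.1k, deviation payoff $0k → loss $204.1k.
$153.5k: truthful payoff $391k, deviation payoff $0k → loss $391k.
$371.9k: truthful payoff $172.6k, deviation payoff $0k → loss $172.6k.
Total loss = $182.3k + $204.1k + $391k + $172.6k = $950k.
In a second-price auction your bid sets only whether you win, not what you pay, so bidding your true value is weakly dominant.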